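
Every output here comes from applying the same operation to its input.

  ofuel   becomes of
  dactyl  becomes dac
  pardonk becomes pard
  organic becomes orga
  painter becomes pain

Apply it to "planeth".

In each case the input is transformed by: delete the last 3 characters.
So "planeth" becomes "plan".

plan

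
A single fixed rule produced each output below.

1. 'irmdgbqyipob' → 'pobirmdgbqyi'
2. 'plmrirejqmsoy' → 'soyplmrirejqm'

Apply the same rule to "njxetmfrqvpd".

What's happening: move the last 3 characters to the front (rotate right by 3).
So "njxetmfrqvpd" becomes "vpdnjxetmfrq".

vpdnjxetmfrq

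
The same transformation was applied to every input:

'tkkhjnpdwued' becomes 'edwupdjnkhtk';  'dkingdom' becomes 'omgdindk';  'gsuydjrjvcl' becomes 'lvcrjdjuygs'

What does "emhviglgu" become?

The pattern: swap each adjacent pair of characters (1↔2, 3↔4, ...), then reverse the string.
Applying that to "emhviglgu" gives "ulgighvem".

ulgighvem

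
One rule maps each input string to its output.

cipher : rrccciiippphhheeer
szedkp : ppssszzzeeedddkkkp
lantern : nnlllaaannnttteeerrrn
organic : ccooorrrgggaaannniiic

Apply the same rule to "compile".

Each output is the input with this applied: repeat every character 3 times, then move the last 2 characters to the front (rotate right by 2).
So "compile" becomes "eecccooommmpppiiillle".
(Check on "cipher": → "ccciiippphhheeerrr" → "rrccciiippphhheeer" ✓)

eecccooommmpppiiillle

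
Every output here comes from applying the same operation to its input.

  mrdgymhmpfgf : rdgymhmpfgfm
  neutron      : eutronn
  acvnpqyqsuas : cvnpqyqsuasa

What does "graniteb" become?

ranitebg

Rule — move the first character to the end.
For "graniteb" the result is "ranitebg".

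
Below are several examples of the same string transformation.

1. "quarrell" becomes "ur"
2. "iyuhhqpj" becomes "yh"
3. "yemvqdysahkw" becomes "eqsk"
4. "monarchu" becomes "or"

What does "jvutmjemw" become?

Looking at the pairs, the operation is to delete the last character, then keep one character in every 3, starting at position 2 (positions 2nd, 5th, 8th, ...).
Starting from "jvutmjemw": after the first operation, "jvutmjem"; after the second, "vmm".

vmm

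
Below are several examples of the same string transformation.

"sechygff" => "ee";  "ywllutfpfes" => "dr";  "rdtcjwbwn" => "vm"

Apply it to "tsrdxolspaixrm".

ql

Looking at the pairs, the operation is to shift every letter 1 place backward in the alphabet (wrapping around), then keep only the last 2 characters.
So "tsrdxolspaixrm" becomes "ql".
(Check on "sechygff": → "rdbgxfee" → "ee" ✓)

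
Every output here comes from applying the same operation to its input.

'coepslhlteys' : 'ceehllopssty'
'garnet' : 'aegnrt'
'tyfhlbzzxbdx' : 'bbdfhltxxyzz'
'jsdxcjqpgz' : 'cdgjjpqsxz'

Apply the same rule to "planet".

The rule is to sort the characters into alphabetical order.
Doing the same to "planet": "aelnpt".

aelnpt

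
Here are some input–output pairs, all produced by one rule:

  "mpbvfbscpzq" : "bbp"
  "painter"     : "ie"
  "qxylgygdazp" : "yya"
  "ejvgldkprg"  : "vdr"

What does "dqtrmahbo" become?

tao

The pattern: keep one character in every 3, starting at position 3 (positions 3rd, 6th, 9th, ...).
"dqtrmahbo" → "tao".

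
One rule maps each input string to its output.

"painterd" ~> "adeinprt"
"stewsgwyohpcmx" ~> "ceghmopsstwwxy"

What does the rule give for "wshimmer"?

ehimmrsw

Rule — sort the characters into alphabetical order.
"wshimmer" → "ehimmrsw".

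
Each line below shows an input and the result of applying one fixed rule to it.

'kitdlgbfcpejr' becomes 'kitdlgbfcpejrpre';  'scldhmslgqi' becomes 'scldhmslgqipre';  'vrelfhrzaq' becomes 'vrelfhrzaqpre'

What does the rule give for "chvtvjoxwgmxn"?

chvtvjoxwgmxnpre

Each output is the input with this applied: append "pre".
So "chvtvjoxwgmxn" becomes "chvtvjoxwgmxnpre".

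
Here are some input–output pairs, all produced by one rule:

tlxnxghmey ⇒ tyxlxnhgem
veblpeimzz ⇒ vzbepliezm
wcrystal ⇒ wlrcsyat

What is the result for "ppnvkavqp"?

ppnpkvvaq

Looking at the pairs, the operation is to move the last character to the front, then swap each adjacent pair of characters (1↔2, 3↔4, ...).
So "ppnvkavqp" becomes "ppnpkvvaq".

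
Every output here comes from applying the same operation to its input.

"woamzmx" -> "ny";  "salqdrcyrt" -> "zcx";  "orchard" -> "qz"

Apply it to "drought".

Each output is the input with this applied: keep one character in every 3, starting at position 2 (positions 2nd, 5th, 8th, ...), then shift every letter 1 place backward in the alphabet (wrapping around).
Working it through for "drought": intermediate "rg", final "qf".

qf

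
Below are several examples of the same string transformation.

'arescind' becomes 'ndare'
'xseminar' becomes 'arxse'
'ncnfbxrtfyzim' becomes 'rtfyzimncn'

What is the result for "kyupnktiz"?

tizkyu

The pattern: move the first 3 characters to the end (rotate left by 3), then delete the first 3 characters.
For "kyupnktiz" the result is "tizkyu".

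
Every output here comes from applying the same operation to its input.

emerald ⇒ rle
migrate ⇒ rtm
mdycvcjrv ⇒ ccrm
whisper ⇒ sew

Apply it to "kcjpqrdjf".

prjk

In each case the input is transformed by: move the first 2 characters to the end (rotate left by 2), then keep every other character starting from the second (positions 2nd, 4th, 6th, ...).
For "kcjpqrdjf", step one produces "jpqrdjfkc"; step two turns that into "prjk".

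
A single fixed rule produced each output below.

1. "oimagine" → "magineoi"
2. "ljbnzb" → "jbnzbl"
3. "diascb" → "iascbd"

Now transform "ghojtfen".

The rule is to swap the front and back halves of the string, then move the last 2 characters to the front (rotate right by 2).
On "ghojtfen": the first step gives "tfenghoj", and the second then gives "ojtfengh".

ojtfengh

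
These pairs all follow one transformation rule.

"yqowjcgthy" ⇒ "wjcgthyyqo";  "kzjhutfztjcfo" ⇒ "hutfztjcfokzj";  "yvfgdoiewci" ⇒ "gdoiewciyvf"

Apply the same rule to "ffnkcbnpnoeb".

Rule — move the first 3 characters to the end (rotate left by 3).
For "ffnkcbnpnoeb" the result is "kcbnpnoebffn".

kcbnpnoebffn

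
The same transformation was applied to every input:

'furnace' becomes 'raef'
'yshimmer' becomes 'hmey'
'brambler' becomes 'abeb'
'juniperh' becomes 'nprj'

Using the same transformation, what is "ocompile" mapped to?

oplo

The rule is to keep every other character starting from the first (positions 1st, 3rd, 5th, ...), then move the first character to the end.
For "ocompile" the result is "oplo".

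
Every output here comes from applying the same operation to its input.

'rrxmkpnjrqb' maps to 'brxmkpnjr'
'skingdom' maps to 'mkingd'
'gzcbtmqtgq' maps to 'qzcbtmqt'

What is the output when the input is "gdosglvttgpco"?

Looking at the pairs, the operation is to swap the first and last characters, then delete the last 2 characters.
On "gdosglvttgpco": the first step gives "odosglvttgpcg", and the second then gives "odosglvttgp".

odosglvttgp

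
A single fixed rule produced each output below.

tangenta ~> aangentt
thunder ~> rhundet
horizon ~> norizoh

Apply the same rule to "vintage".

Rule — swap the first and last characters.
So "vintage" becomes "eintagv".

eintagv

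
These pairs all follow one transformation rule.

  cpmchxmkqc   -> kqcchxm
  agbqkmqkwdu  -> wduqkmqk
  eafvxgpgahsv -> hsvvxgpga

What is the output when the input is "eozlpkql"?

In each case the input is transformed by: delete the first 3 characters, then move the last 3 characters to the front (rotate right by 3).
For "eozlpkql", step one produces "lpkql"; step two turns that into "kqllp".

kqllp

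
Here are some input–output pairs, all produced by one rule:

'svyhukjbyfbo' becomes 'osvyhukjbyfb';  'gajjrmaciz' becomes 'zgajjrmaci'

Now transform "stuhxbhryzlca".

astuhxbhryzlc

Looking at the pairs, the operation is to move the last character to the front.
Applying that to "stuhxbhryzlca" gives "astuhxbhryzlc".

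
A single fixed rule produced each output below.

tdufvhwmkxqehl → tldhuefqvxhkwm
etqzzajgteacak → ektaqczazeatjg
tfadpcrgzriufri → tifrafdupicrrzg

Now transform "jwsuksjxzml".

Looking at the pairs, the operation is to take characters alternately from the front and the back (1st, last, 2nd, 2nd-last, ...).
For "jwsuksjxzml" the result is "jlwmszuxkjs".

jlwmszuxkjs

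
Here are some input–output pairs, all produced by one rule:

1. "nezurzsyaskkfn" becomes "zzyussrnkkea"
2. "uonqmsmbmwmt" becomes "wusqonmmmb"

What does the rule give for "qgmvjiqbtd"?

The pattern: delete the last 2 characters, then sort the characters into reverse alphabetical order.
Applying that to "qgmvjiqbtd" gives "vqqmjigb".

vqqmjigb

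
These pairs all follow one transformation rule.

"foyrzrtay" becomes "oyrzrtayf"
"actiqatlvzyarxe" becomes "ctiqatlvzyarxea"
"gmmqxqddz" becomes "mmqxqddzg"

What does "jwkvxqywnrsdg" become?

wkvxqywnrsdgj

The transformation: move the first character to the end.
Applying that to "jwkvxqywnrsdg" gives "wkvxqywnrsdgj".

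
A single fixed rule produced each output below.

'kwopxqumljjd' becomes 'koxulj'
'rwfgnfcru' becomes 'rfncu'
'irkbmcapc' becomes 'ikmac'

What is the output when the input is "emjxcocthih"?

The transformation: keep every other character starting from the first (positions 1st, 3rd, 5th, ...).
On "emjxcocthih" that produces "ejcchh".

ejcchh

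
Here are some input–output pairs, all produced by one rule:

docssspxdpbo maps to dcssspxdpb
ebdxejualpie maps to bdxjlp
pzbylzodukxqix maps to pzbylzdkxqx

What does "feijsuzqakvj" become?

fjszqkvj

Rule — remove every vowel.
Applying that to "feijsuzqakvj" gives "fjszqkvj".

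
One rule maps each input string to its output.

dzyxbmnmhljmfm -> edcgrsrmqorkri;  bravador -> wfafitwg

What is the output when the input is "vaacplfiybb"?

The transformation: shift every letter 5 places forward in the alphabet (wrapping around), then move the first character to the end.
Working it through for "vaacplfiybb": intermediate "affhuqkndgg", final "ffhuqkndgga".

ffhuqkndgga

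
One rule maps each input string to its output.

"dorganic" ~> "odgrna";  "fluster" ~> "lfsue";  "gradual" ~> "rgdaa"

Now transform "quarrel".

What's happening: swap each adjacent pair of characters (1↔2, 3↔4, ...), then delete the last 2 characters.
Doing the same to "quarrel": "uqrae".
(Check on "fluster": → "lfsuetr" → "lfsue" ✓)

uqrae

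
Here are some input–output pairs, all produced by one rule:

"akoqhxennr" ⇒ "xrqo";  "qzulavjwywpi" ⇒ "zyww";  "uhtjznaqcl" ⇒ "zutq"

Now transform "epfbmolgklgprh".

rppo

The pattern: sort the characters into reverse alphabetical order, then keep only the first 4 characters.
Working it through for "epfbmolgklgprh": intermediate "rppomllkhggfeb", final "rppo".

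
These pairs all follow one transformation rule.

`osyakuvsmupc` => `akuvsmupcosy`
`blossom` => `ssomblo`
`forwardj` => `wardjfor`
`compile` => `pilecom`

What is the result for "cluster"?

sterclu

The rule is to move the first 3 characters to the end (rotate left by 3).
"cluster" → "sterclu".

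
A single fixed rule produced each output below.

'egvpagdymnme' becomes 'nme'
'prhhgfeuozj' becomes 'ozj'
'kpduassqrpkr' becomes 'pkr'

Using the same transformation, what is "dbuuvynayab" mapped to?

In each case the input is transformed by: keep only the last 3 characters.
"dbuuvynayab" → "yab".

yab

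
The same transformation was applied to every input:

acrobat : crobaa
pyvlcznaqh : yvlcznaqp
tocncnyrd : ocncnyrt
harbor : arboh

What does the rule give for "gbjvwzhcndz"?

bjvwzhcndg

The rule is to delete the last character, then move the first character to the end.
Applying both steps to "gbjvwzhcndz": "gbjvwzhcnd", then "bjvwzhcndg".
(Check on "tocncnyrd": → "tocncnyr" → "ocncnyrt" ✓)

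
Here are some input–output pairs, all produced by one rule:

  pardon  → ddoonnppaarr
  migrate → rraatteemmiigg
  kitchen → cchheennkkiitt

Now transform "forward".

The rule is to move the first 3 characters to the end (rotate left by 3), then double every character.
On "forward" that produces "wwaarrddffoorr".

wwaarrddffoorr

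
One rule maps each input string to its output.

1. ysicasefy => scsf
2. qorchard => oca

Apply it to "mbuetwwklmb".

bewkm

The pattern: delete the last character, then keep every other character starting from the second (positions 2nd, 4th, 6th, ...).
Working it through for "mbuetwwklmb": intermediate "mbuetwwklm", final "bewkm".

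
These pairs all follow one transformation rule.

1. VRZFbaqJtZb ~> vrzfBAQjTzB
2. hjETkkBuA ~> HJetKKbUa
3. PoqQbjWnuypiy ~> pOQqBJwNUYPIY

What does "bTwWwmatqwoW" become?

The rule is to flip the case of every letter.
So "bTwWwmatqwoW" becomes "BtWwWMATQWOw".

BtWwWMATQWOw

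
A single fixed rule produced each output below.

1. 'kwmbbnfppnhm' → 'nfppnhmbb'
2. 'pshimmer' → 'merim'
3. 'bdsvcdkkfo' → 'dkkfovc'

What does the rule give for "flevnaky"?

akyvn

What's happening: delete the first 3 characters, then move the first 2 characters to the end (rotate left by 2).
"flevnaky" → "vnaky" → "akyvn".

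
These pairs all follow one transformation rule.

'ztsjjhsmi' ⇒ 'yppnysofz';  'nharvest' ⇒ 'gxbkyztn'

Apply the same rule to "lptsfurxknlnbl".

zylaxdqtrthrrv

Each output is the input with this applied: move the first 2 characters to the end (rotate left by 2), then shift every letter 6 places forward in the alphabet (wrapping around).
On "lptsfurxknlnbl" that produces "zylaxdqtrthrrv".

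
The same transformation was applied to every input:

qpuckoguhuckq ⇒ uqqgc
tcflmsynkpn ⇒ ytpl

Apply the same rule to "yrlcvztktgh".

Looking at the pairs, the operation is to keep one character in every 3, starting at position 1 (positions 1st, 4th, 7th, ...), then sort the characters into reverse alphabetical order.
Working it through for "yrlcvztktgh": intermediate "yctg", final "ytgc".

ytgc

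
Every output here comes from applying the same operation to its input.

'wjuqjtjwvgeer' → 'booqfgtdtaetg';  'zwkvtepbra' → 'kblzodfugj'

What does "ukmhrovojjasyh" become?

rickttyfybrwue

Looking at the pairs, the operation is to reverse the string, then shift every letter 10 places forward in the alphabet (wrapping around).
"ukmhrovojjasyh" → "hysajjovorhmku" → "rickttyfybrwue".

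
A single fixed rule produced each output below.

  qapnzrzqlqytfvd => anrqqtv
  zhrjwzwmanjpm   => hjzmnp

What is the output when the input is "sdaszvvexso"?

dsves

Each output is the input with this applied: keep every other character starting from the second (positions 2nd, 4th, 6th, ...).
"sdaszvvexso" → "dsves".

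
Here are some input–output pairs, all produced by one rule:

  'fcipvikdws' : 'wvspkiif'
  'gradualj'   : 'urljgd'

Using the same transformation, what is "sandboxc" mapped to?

The rule is to sort the characters into reverse alphabetical order, then delete the last 2 characters.
Applying both steps to "sandboxc": "xsondcba", then "xsondc".

xsondc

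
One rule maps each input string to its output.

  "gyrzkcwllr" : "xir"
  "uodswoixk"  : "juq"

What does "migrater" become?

The rule is to keep one character in every 3, starting at position 3 (positions 3rd, 6th, 9th, ...), then shift every letter 6 places forward in the alphabet (wrapping around).
So "migrater" becomes "mz".

mz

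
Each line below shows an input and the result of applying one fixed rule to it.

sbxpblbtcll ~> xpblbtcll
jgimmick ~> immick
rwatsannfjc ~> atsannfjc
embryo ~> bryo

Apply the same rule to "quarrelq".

Rule — delete the first 2 characters.
Applying that to "quarrelq" gives "arrelq".

arrelq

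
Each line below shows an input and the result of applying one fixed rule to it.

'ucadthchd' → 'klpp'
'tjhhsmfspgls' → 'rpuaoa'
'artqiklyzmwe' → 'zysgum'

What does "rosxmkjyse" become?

The rule is to shift every letter 8 places forward in the alphabet (wrapping around), then keep every other character starting from the second (positions 2nd, 4th, 6th, ...).
Working it through for "rosxmkjyse": intermediate "zwafusrgam", final "wfsgm".
(Check on "artqiklyzmwe": → "izbyqstghuem" → "zysgum" ✓)

wfsgm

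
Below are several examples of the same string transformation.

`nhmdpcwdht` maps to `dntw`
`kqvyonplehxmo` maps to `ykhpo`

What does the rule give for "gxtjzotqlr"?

Rule — keep one character in every 3, starting at position 1 (positions 1st, 4th, 7th, ...), then swap each adjacent pair of characters (1↔2, 3↔4, ...).
"gxtjzotqlr" → "gjtr" → "jgrt".

jgrt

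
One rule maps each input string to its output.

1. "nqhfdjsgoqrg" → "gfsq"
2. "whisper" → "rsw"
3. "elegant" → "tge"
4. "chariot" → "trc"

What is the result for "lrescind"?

dsn

Looking at the pairs, the operation is to swap the first and last characters, then keep one character in every 3, starting at position 1 (positions 1st, 4th, 7th, ...).
"lrescind" → "drescinl" → "dsn".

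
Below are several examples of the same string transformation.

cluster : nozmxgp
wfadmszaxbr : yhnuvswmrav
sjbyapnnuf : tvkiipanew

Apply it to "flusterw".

nozmragp

Looking at the pairs, the operation is to shift every letter 5 places backward in the alphabet (wrapping around), then move the first 3 characters to the end (rotate left by 3).
Applying both steps to "flusterw": "agpnozmr", then "nozmragp".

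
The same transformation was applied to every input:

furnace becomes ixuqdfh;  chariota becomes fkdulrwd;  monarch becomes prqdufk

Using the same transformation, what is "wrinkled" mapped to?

Rule — shift every letter 3 places forward in the alphabet (wrapping around).
So "wrinkled" becomes "zulqnohg".

zulqnohg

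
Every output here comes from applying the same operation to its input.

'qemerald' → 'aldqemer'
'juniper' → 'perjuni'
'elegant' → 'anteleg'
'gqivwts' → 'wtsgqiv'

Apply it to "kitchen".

In each case the input is transformed by: move the last 3 characters to the front (rotate right by 3).
"kitchen" → "henkitc".

henkitc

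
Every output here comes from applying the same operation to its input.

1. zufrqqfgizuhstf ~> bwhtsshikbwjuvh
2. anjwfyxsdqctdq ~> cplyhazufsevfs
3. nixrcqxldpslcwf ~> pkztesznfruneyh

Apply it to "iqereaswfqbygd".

ksgtgcuyhsdaif

Each output is the input with this applied: shift every letter 2 places forward in the alphabet (wrapping around).
So "iqereaswfqbygd" becomes "ksgtgcuyhsdaif".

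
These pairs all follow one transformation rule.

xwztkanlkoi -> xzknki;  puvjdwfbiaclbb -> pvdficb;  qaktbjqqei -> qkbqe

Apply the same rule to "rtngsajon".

rnsjn

The rule is to keep every other character starting from the first (positions 1st, 3rd, 5th, ...).
For "rtngsajon" the result is "rnsjn".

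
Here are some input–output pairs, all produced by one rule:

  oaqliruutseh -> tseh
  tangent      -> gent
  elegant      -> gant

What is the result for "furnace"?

nace

Rule — keep only the last 4 characters.
Doing the same to "furnace": "nace".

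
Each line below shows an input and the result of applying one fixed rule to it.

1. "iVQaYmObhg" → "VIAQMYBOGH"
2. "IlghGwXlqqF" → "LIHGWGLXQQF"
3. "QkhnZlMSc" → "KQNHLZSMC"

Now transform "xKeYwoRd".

KXYEOWDR

Each output is the input with this applied: swap each adjacent pair of characters (1↔2, 3↔4, ...), then convert every letter to uppercase.
Applying that to "xKeYwoRd" gives "KXYEOWDR".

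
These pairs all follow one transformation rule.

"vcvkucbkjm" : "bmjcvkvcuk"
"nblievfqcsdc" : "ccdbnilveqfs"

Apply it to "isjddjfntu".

futsidjjdn

The transformation: swap each adjacent pair of characters (1↔2, 3↔4, ...), then move the last 3 characters to the front (rotate right by 3).
"isjddjfntu" → "sidjjdnfut" → "futsidjjdn".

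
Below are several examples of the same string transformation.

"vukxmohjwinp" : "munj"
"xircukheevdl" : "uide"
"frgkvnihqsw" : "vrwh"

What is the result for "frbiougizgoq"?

oroi

The pattern: keep one character in every 3, starting at position 2 (positions 2nd, 5th, 8th, ...), then swap each adjacent pair of characters (1↔2, 3↔4, ...).
Applying both steps to "frbiougizgoq": "roio", then "oroi".
(Check on "xircukheevdl": → "iued" → "uide" ✓)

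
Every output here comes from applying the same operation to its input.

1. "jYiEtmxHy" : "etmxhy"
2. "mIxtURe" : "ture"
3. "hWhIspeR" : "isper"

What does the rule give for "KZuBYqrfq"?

byqrfq

The rule is to delete the first 3 characters, then convert every letter to lowercase.
Applying that to "KZuBYqrfq" gives "byqrfq".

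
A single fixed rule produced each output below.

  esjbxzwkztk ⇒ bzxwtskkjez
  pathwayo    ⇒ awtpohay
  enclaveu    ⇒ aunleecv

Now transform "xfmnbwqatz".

axwtqnmfbz

Looking at the pairs, the operation is to sort the characters into reverse alphabetical order, then swap the first and last characters.
Starting from "xfmnbwqatz": after the first operation, "zxwtqnmfba"; after the second, "axwtqnmfbz".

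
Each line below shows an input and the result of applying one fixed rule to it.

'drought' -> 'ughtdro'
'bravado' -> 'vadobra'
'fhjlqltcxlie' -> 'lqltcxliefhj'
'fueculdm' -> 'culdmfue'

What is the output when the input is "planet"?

Each output is the input with this applied: move the first 3 characters to the end (rotate left by 3).
Doing the same to "planet": "netpla".

netpla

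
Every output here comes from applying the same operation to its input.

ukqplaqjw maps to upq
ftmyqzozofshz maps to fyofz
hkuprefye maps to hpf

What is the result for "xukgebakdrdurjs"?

xgarr

Rule — keep one character in every 3, starting at position 1 (positions 1st, 4th, 7th, ...).
So "xukgebakdrdurjs" becomes "xgarr".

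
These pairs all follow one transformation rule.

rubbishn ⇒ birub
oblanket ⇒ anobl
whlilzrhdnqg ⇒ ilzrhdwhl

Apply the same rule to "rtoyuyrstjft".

The rule is to delete the last 3 characters, then move the first 3 characters to the end (rotate left by 3).
On "rtoyuyrstjft": the first step gives "rtoyuyrst", and the second then gives "yuyrstrto".

yuyrstrto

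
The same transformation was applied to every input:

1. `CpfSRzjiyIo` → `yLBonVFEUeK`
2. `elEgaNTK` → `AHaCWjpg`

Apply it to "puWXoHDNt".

LQstKdzjP

In each case the input is transformed by: flip the case of every letter, then shift every letter 4 places backward in the alphabet (wrapping around).
Working it through for "puWXoHDNt": intermediate "PUwxOhdnT", final "LQstKdzjP".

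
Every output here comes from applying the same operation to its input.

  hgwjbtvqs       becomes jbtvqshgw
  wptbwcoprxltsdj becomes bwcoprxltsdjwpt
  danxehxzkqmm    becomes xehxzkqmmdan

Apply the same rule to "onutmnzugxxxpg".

Each output is the input with this applied: move the first 3 characters to the end (rotate left by 3).
Applying that to "onutmnzugxxxpg" gives "tmnzugxxxpgonu".

tmnzugxxxpgonu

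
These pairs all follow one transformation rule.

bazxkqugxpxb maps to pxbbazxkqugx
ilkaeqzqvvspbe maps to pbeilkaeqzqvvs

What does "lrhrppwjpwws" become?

What's happening: move the last 3 characters to the front (rotate right by 3).
Applying that to "lrhrppwjpwws" gives "wwslrhrppwjp".

wwslrhrppwjp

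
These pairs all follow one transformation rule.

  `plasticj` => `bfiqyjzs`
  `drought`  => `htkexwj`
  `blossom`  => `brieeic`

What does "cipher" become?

ysxfhu

Rule — shift every letter 10 places backward in the alphabet (wrapping around), then swap each adjacent pair of characters (1↔2, 3↔4, ...).
On "cipher": the first step gives "syfxuh", and the second then gives "ysxfhu".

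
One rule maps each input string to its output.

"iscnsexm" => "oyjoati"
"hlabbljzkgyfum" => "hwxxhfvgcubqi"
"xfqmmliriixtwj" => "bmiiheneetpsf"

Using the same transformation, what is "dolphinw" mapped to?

Each output is the input with this applied: shift every letter 4 places backward in the alphabet (wrapping around), then delete the first character.
On "dolphinw": the first step gives "zkhldejs", and the second then gives "khldejs".

khldejs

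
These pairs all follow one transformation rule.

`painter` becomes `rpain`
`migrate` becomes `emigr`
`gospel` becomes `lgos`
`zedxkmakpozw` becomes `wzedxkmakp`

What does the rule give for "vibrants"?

The rule is to move the last 3 characters to the front (rotate right by 3), then delete the first 2 characters.
Applying both steps to "vibrants": "ntsvibra", then "svibra".

svibra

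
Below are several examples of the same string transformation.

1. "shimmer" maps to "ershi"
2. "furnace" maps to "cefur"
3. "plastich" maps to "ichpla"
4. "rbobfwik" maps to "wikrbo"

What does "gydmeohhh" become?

Rule — move the first 3 characters to the end (rotate left by 3), then delete the first 2 characters.
For "gydmeohhh", step one produces "meohhhgyd"; step two turns that into "ohhhgyd".

ohhhgyd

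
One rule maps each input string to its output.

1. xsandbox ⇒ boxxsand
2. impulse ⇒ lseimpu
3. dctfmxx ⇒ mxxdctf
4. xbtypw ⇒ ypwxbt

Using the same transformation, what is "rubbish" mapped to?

ishrubb

Looking at the pairs, the operation is to move the last 3 characters to the front (rotate right by 3).
On "rubbish" that produces "ishrubb".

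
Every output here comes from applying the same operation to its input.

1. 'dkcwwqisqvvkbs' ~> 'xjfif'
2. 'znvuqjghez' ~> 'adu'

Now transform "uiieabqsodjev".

vnfw

In each case the input is transformed by: shift every letter 13 places forward in the alphabet (wrapping around) — i.e. ROT13, then keep one character in every 3, starting at position 2 (positions 2nd, 5th, 8th, ...).
For "uiieabqsodjev", step one produces "hvvrnodfbqwri"; step two turns that into "vnfw".
(Check on "znvuqjghez": → "maihdwturm" → "adu" ✓)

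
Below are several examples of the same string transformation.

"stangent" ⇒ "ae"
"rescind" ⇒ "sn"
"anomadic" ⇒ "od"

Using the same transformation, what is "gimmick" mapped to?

The transformation: keep one character in every 3, starting at position 3 (positions 3rd, 6th, 9th, ...).
On "gimmick" that produces "mc".

mc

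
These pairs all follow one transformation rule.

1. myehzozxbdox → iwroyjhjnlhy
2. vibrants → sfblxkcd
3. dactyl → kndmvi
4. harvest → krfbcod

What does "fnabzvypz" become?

What's happening: shift every letter 10 places forward in the alphabet (wrapping around), then swap each adjacent pair of characters (1↔2, 3↔4, ...).
Starting from "fnabzvypz": after the first operation, "pxkljfizj"; after the second, "xplkfjzij".

xplkfjzij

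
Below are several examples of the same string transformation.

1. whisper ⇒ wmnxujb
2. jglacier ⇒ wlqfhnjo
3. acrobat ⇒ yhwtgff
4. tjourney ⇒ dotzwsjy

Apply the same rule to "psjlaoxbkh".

mxoqftcgpu

What's happening: shift every letter 5 places forward in the alphabet (wrapping around), then swap the first and last characters.
On "psjlaoxbkh": the first step gives "uxoqftcgpm", and the second then gives "mxoqftcgpu".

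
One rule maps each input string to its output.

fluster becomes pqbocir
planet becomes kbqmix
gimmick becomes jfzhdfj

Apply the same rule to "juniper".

The rule is to move the first 3 characters to the end (rotate left by 3), then shift every letter 3 places backward in the alphabet (wrapping around).
Applying both steps to "juniper": "iperjun", then "fmbogrk".

fmbogrk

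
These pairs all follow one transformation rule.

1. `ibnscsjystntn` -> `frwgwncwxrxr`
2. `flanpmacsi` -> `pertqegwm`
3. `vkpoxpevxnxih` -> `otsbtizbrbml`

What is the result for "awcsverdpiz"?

In each case the input is transformed by: delete the first character, then shift every letter 4 places forward in the alphabet (wrapping around).
Applying both steps to "awcsverdpiz": "wcsverdpiz", then "agwzivhtmd".

agwzivhtmd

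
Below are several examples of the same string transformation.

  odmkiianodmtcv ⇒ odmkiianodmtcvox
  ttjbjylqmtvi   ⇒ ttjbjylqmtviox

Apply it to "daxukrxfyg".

Looking at the pairs, the operation is to append "ox".
For "daxukrxfyg" the result is "daxukrxfygox".

daxukrxfygox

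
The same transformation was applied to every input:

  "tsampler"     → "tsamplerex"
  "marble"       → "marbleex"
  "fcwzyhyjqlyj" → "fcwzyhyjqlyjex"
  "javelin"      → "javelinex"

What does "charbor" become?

What's happening: append "ex".
So "charbor" becomes "charborex".

charborex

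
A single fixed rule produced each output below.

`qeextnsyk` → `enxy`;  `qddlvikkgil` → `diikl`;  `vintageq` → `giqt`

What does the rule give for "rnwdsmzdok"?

Looking at the pairs, the operation is to keep every other character starting from the second (positions 2nd, 4th, 6th, ...), then sort the characters into alphabetical order.
Starting from "rnwdsmzdok": after the first operation, "ndmdk"; after the second, "ddkmn".

ddkmn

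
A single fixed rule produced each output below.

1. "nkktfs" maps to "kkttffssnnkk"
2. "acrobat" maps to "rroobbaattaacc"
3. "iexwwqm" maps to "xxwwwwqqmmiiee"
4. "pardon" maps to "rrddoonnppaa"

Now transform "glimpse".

iimmppsseeggll

In each case the input is transformed by: move the first 2 characters to the end (rotate left by 2), then double every character.
On "glimpse" that produces "iimmppsseeggll".
(Check on "acrobat": → "robatac" → "rroobbaattaacc" ✓)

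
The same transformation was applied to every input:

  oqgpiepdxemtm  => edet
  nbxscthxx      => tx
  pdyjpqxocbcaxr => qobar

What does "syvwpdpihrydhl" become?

dirdl

The rule is to keep every other character starting from the second (positions 2nd, 4th, 6th, ...), then delete the first 2 characters.
Working it through for "syvwpdpihrydhl": intermediate "ywdirdl", final "dirdl".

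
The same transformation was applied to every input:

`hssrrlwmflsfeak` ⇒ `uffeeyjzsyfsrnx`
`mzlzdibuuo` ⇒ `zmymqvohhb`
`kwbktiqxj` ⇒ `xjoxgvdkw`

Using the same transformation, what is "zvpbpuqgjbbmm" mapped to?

Rule — shift every letter 13 places forward in the alphabet (wrapping around) — i.e. ROT13.
So "zvpbpuqgjbbmm" becomes "micochdtwoozz".

micochdtwoozz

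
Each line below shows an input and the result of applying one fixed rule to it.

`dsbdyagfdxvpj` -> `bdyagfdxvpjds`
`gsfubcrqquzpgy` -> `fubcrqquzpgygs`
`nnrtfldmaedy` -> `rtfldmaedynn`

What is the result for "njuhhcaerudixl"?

uhhcaerudixlnj

Rule — move the first 2 characters to the end (rotate left by 2).
Doing the same to "njuhhcaerudixl": "uhhcaerudixlnj".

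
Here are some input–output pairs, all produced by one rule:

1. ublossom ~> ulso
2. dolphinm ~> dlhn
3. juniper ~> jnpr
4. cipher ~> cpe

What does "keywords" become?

kyod

What's happening: keep every other character starting from the first (positions 1st, 3rd, 5th, ...).
So "keywords" becomes "kyod".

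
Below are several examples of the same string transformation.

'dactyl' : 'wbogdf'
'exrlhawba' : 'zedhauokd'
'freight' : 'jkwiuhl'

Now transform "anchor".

Each output is the input with this applied: move the last 3 characters to the front (rotate right by 3), then shift every letter 3 places forward in the alphabet (wrapping around).
"anchor" → "horanc" → "krudqf".

krudqf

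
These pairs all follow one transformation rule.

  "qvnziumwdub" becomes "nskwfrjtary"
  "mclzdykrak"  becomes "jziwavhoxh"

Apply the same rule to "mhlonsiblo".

jeilkpfyil

What's happening: shift every letter 3 places backward in the alphabet (wrapping around).
For "mhlonsiblo" the result is "jeilkpfyil".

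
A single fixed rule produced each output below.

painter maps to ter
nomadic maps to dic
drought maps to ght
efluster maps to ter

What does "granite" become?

ite

Rule — keep only the last 3 characters.
Doing the same to "granite": "ite".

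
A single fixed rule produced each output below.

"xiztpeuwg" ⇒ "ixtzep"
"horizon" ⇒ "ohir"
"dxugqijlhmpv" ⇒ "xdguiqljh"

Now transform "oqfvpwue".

The pattern: delete the last 3 characters, then swap each adjacent pair of characters (1↔2, 3↔4, ...).
"oqfvpwue" → "oqfvp" → "qovfp".

qovfp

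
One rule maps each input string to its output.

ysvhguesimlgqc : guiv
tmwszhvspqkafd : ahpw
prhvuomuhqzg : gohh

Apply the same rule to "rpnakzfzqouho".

hzqn

What's happening: keep one character in every 3, starting at position 3 (positions 3rd, 6th, 9th, ...), then swap the first and last characters.
For "rpnakzfzqouho", step one produces "nzqh"; step two turns that into "hzqn".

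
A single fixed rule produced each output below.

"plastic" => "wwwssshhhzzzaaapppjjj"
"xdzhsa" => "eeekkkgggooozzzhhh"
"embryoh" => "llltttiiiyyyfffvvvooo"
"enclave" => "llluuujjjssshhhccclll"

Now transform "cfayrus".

The rule is to shift every letter 7 places forward in the alphabet (wrapping around), then repeat every character 3 times.
Applying both steps to "cfayrus": "jmhfybz", then "jjjmmmhhhfffyyybbbzzz".
(Check on "plastic": → "wshzapj" → "wwwssshhhzzzaaapppjjj" ✓)

jjjmmmhhhfffyyybbbzzz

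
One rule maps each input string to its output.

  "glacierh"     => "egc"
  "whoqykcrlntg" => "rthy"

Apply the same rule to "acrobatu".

Each output is the input with this applied: swap the front and back halves of the string, then keep one character in every 3, starting at position 2 (positions 2nd, 5th, 8th, ...).
Starting from "acrobatu": after the first operation, "batuacro"; after the second, "aao".

aao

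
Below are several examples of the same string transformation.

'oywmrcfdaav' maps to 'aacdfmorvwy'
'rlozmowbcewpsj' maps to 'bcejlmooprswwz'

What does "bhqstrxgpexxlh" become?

Rule — sort the characters into alphabetical order.
On "bhqstrxgpexxlh" that produces "beghhlpqrstxxx".

beghhlpqrstxxx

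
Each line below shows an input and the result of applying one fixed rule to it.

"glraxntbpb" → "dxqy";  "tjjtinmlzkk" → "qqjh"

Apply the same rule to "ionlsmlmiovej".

fiilg

What's happening: shift every letter 3 places backward in the alphabet (wrapping around), then keep one character in every 3, starting at position 1 (positions 1st, 4th, 7th, ...).
For "ionlsmlmiovej", step one produces "flkipjijflsbg"; step two turns that into "fiilg".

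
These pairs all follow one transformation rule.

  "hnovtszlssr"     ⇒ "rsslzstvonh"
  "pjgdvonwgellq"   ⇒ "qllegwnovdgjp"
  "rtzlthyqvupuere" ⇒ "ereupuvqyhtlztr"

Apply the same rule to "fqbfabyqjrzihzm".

mzhizrjqybafbqf

Rule — reverse the string.
Doing the same to "fqbfabyqjrzihzm": "mzhizrjqybafbqf".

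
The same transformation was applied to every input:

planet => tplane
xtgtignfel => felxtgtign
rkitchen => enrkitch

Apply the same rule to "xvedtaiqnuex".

nuexxvedtaiq

Rule — move the first 2 characters to the end (rotate left by 2), then swap the front and back halves of the string.
For "xvedtaiqnuex", step one produces "edtaiqnuexxv"; step two turns that into "nuexxvedtaiq".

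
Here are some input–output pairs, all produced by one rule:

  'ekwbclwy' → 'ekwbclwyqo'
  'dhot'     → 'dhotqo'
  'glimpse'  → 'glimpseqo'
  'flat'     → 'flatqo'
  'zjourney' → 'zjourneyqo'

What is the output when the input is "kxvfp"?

kxvfpqo

Each output is the input with this applied: append "qo".
On "kxvfp" that produces "kxvfpqo".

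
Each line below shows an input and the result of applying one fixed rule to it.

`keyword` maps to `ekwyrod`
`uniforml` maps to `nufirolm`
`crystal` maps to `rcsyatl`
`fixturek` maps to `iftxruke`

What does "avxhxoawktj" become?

vahxoxwatkj

The rule is to swap each adjacent pair of characters (1↔2, 3↔4, ...).
Applying that to "avxhxoawktj" gives "vahxoxwatkj".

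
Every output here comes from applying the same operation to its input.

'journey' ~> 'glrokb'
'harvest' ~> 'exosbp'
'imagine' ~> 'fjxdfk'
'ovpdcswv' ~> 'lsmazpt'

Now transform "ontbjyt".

The pattern: shift every letter 3 places backward in the alphabet (wrapping around), then delete the last character.
So "ontbjyt" becomes "lkqygv".
(Check on "imagine": → "fjxdfkb" → "fjxdfk" ✓)

lkqygv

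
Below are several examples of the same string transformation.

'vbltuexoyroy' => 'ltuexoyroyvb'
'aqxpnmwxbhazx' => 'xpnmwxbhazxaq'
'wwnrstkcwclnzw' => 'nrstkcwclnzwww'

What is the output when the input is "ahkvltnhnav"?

kvltnhnavah

The transformation: move the first 2 characters to the end (rotate left by 2).
Applying that to "ahkvltnhnav" gives "kvltnhnavah".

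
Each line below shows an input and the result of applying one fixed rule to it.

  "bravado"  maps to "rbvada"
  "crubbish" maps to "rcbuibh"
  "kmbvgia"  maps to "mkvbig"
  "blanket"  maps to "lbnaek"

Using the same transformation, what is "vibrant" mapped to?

ivrbna

What's happening: swap each adjacent pair of characters (1↔2, 3↔4, ...), then delete the last character.
Working it through for "vibrant": intermediate "ivrbnat", final "ivrbna".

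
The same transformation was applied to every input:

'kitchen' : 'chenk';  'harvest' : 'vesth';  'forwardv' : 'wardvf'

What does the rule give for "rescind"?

cindr

What's happening: move the first 3 characters to the end (rotate left by 3), then delete the last 2 characters.
Starting from "rescind": after the first operation, "cindres"; after the second, "cindr".
(Check on "forwardv": → "wardvfor" → "wardvf" ✓)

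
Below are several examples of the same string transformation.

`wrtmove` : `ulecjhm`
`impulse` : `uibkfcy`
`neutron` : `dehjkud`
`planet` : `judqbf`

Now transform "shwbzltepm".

cfujbprmxi

Each output is the input with this applied: reverse the string, then shift every letter 10 places backward in the alphabet (wrapping around).
For "shwbzltepm", step one produces "mpetlzbwhs"; step two turns that into "cfujbprmxi".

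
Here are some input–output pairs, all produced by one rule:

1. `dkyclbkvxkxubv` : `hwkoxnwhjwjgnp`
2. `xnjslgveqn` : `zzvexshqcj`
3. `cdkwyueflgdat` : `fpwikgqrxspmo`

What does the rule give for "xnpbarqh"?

tzbnmdcj

Looking at the pairs, the operation is to swap the first and last characters, then shift every letter 12 places forward in the alphabet (wrapping around).
"xnpbarqh" → "hnpbarqx" → "tzbnmdcj".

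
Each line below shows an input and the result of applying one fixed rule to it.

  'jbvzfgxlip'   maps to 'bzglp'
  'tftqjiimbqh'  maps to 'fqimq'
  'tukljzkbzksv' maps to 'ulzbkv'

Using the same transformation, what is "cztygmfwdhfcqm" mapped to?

zymwhcm

Looking at the pairs, the operation is to keep every other character starting from the second (positions 2nd, 4th, 6th, ...).
For "cztygmfwdhfcqm" the result is "zymwhcm".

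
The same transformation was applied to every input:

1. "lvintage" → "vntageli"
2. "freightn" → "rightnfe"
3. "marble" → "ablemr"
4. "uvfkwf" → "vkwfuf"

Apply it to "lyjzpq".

Each output is the input with this applied: move the first 2 characters to the end (rotate left by 2), then swap the first and last characters.
For "lyjzpq", step one produces "jzpqly"; step two turns that into "yzpqlj".

yzpqlj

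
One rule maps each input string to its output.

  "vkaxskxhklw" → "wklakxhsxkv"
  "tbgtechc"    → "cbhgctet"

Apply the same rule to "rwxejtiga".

awgxietjr

The transformation: take characters alternately from the front and the back (1st, last, 2nd, 2nd-last, ...), then move the first character to the end.
Starting from "rwxejtiga": after the first operation, "rawgxietj"; after the second, "awgxietjr".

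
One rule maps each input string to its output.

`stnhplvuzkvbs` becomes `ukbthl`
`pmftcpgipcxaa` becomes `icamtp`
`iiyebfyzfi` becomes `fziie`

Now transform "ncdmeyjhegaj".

hgjcmy

Looking at the pairs, the operation is to keep every other character starting from the second (positions 2nd, 4th, 6th, ...), then move the last 3 characters to the front (rotate right by 3).
On "ncdmeyjhegaj": the first step gives "cmyhgj", and the second then gives "hgjcmy".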